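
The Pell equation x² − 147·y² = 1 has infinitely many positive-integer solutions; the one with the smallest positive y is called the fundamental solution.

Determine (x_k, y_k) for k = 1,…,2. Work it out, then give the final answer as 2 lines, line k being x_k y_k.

97 8
18817 1552

√147 → a₀=12, period (8,24); ℓ=2 even so k=1
a_0=12:  p_0=12·1+0=12,  q_0=12·0+1=1
a_1=8:  p_1=8·12+1=97,  q_1=8·1+0=8
fundamental: x₁=97, y₁=8  (since 9409 − 147·64 = 1)
(97+8√147)^2 = 18817 + 1552√147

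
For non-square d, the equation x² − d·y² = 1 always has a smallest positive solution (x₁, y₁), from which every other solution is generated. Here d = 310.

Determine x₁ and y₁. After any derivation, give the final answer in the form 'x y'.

848719 48204

√310 = [17; 1,1,1,1,5,…,1,1,34, …], period ℓ=16 (even) → k=15
i=0: a=17 ⇒ p=17, q=1
…
i=4: a=1 ⇒ p=88, q=5
…
i=9: a=1 ⇒ p=7747, q=440
…
i=11: a=5 ⇒ p=152387, q=8655
…
i=14: a=1 ⇒ p=515017, q=29251
i=15: a=1 ⇒ p=848719, q=48204
→ (848719, 48204).  Check: 848719²=720323940961, 310·48204²=720323940960, difference 1.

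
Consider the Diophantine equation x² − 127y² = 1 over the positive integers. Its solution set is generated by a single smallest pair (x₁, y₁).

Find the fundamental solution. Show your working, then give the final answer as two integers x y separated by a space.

4730624 419775

[11; 3,1,2,2,7,11,7,2,2,1,3,22] for √127; ℓ=12 ⇒ convergent index 11
step 0: (11, 1)  from 11·(1,0) + (0,1)
…
step 3: (124, 11)  from 2·(45,4) + (34,3)
step 4: (293, 26)  from 2·(124,11) + (45,4)
…
step 7: (171701, 15236)  from 7·(24218,2149) + (2175,193)
…
step 10: (1274561, 113099)  from 1·(906941,80478) + (367620,32621)
step 11: (4730624, 419775)  from 3·(1274561,113099) + (906941,80478)
→ (4730624, 419775).  Check: 4730624²=22378803429376, 127·419775²=22378803429375, difference 1.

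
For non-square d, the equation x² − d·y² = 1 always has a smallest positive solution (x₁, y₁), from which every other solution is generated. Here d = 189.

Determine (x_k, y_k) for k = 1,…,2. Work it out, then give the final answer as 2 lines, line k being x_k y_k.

√189 → a₀=13, period (1,2,1,26); ℓ=4 even so k=3
a_0=13:  p_0=13·1+0=13,  q_0=13·0+1=1
…
a_2=2:  p_2=2·14+13=41,  q_2=2·1+1=3
a_3=1:  p_3=1·41+14=55,  q_3=1·3+1=4
→ (55, 4).  Check: 55²=3025, 189·4²=3024, difference 1.
k=2:  x_2 = 55·55+189·4·4 = 6049,  y_2 = 55·4+4·55 = 440

55 4
6049 440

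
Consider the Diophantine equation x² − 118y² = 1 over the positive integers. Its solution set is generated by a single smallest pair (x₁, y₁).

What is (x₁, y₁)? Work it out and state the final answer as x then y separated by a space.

306917 28254

d=118: √d = [10; 1,6,3,2,10,2,3,6,1,20] (ℓ=10, even), read p_9/q_9
i=0: a=10 ⇒ p=10, q=1
…
i=3: a=3 ⇒ p=239, q=22
i=4: a=2 ⇒ p=554, q=51
i=5: a=10 ⇒ p=5779, q=532
…
i=7: a=3 ⇒ p=42115, q=3877
i=8: a=6 ⇒ p=264802, q=24377
i=9: a=1 ⇒ p=306917, q=28254
fundamental: x₁=306917, y₁=28254  (since 94198044889 − 118·798288516 = 1)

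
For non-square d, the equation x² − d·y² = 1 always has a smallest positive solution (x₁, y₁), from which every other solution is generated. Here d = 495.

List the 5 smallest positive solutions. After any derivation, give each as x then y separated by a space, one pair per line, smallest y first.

√495 → a₀=22, period (4,44); ℓ=2 even so k=1
step 0: (22, 1)  from 22·(1,0) + (0,1)
step 1: (89, 4)  from 4·(22,1) + (1,0)
fundamental: x₁=89, y₁=4  (since 7921 − 495·16 = 1)
n=2: (89,4)∘(89,4) = (89·89+495·4·4, 89·4+4·89) = (15841,712)
n=3: (15841,712)∘(89,4) = (89·15841+495·4·712, 89·712+4·15841) = (2819609,126732)
n=4: (2819609,126732)∘(89,4) = (89·2819609+495·4·126732, 89·126732+4·2819609) = (501874561,22557584)
n=5: (501874561,22557584)∘(89,4) = (89·501874561+495·4·22557584, 89·22557584+4·501874561) = (89330852249,4015123220)

89 4
15841 712
2819609 126732
501874561 22557584
89330852249 4015123220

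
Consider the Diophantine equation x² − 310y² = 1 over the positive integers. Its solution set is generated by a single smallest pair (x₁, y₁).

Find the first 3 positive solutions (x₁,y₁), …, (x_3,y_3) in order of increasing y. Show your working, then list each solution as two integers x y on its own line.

848719 48204
1440647881921 81823301352
2445410459391369679 138889981000287972

√310 = [17; 1,1,1,1,5,…,1,1,34, …], period ℓ=16 (even) → k=15
step 0: (17, 1)  from 17·(1,0) + (0,1)
…
step 6: (1567, 89)  from 3·(493,28) + (88,5)
…
step 11: (152387, 8655)  from 5·(28928,1643) + (7747,440)
…
step 13: (333702, 18953)  from 1·(181315,10298) + (152387,8655)
step 14: (515017, 29251)  from 1·(333702,18953) + (181315,10298)
step 15: (848719, 48204)  from 1·(515017,29251) + (333702,18953)
(x₁, y₁) = (848719, 48204);  848719² − 310·48204² = 1 ✓
(848719+48204√310)^2 = 1440647881921 + 81823301352√310
(848719+48204√310)^3 = 2445410459391369679 + 138889981000287972√310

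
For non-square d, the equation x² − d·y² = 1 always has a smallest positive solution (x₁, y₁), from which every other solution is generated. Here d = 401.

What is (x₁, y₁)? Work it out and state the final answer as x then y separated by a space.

[20; 40] for √401; ℓ=1 ⇒ convergent index 1
a_0=20:  p_0=20·1+0=20,  q_0=20·0+1=1
a_1=40:  p_1=40·20+1=801,  q_1=40·1+0=40
fundamental: x₁=801, y₁=40  (since 641601 − 401·1600 = 1)

801 40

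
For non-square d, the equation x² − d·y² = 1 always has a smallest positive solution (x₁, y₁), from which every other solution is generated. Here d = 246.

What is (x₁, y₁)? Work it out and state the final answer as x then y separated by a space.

88805 5662

[15; 1,2,5,1,14,1,5,2,1,30] for √246; ℓ=10 ⇒ convergent index 9
k=0  a_k=15  p_k/q_k = 15/1
…
k=2  a_k=2  p_k/q_k = 47/3
…
k=4  a_k=1  p_k/q_k = 298/19
…
k=6  a_k=1  p_k/q_k = 4721/301
…
k=8  a_k=2  p_k/q_k = 60777/3875
k=9  a_k=1  p_k/q_k = 88805/5662
fundamental: x₁=88805, y₁=5662  (since 7886328025 − 246·32058244 = 1)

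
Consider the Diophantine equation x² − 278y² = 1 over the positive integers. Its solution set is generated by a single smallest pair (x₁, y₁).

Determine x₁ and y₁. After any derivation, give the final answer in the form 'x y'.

2501 150

√278 = [16; 1,2,16,2,1,32, …], period ℓ=6 (even) → k=5
i=0: a=16 ⇒ p=16, q=1
i=1: a=1 ⇒ p=17, q=1
i=2: a=2 ⇒ p=50, q=3
i=3: a=16 ⇒ p=817, q=49
i=4: a=2 ⇒ p=1684, q=101
i=5: a=1 ⇒ p=2501, q=150
(x₁, y₁) = (2501, 150);  2501² − 278·150² = 1 ✓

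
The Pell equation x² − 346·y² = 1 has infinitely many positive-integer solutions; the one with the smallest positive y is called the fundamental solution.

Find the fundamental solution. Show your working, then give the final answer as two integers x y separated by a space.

√346 = [18; 1,1,1,1,36, …], period ℓ=5 (odd) → k=9
i=0: a=18 ⇒ p=18, q=1
i=1: a=1 ⇒ p=19, q=1
i=2: a=1 ⇒ p=37, q=2
i=3: a=1 ⇒ p=56, q=3
i=4: a=1 ⇒ p=93, q=5
i=5: a=36 ⇒ p=3404, q=183
i=6: a=1 ⇒ p=3497, q=188
i=7: a=1 ⇒ p=6901, q=371
i=8: a=1 ⇒ p=10398, q=559
i=9: a=1 ⇒ p=17299, q=930
(x₁, y₁) = (17299, 930);  17299² − 346·930² = 1 ✓

17299 930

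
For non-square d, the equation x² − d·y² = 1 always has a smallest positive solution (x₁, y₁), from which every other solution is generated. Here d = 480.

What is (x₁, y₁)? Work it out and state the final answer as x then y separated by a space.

d=480: √d = [21; 1,9,1,42] (ℓ=4, even), read p_3/q_3
step 0: (21, 1)  from 21·(1,0) + (0,1)
step 1: (22, 1)  from 1·(21,1) + (1,0)
step 2: (219, 10)  from 9·(22,1) + (21,1)
step 3: (241, 11)  from 1·(219,10) + (22,1)
(x₁, y₁) = (241, 11);  241² − 480·11² = 1 ✓

241 11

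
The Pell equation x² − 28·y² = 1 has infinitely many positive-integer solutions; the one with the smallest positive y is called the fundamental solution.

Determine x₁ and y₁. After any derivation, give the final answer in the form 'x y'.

[5; 3,2,3,10] for √28; ℓ=4 ⇒ convergent index 3
i=0: a=5 ⇒ p=5, q=1
i=1: a=3 ⇒ p=16, q=3
i=2: a=2 ⇒ p=37, q=7
i=3: a=3 ⇒ p=127, q=24
(x₁, y₁) = (127, 24);  127² − 28·24² = 1 ✓

127 24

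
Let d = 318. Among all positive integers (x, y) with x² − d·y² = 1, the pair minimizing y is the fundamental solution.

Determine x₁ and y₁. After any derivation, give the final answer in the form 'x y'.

107 6

√318 = [17; 1,4,1,34, …], period ℓ=4 (even) → k=3
k=0  a_k=17  p_k/q_k = 17/1
k=1  a_k=1  p_k/q_k = 18/1
k=2  a_k=4  p_k/q_k = 89/5
k=3  a_k=1  p_k/q_k = 107/6
(x₁, y₁) = (107, 6);  107² − 318·6² = 1 ✓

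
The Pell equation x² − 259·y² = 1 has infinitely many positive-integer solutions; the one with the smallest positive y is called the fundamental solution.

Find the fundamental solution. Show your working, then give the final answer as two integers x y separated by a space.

d=259: √d = [16; 10,1,2,3,4,3,2,1,10,32] (ℓ=10, even), read p_9/q_9
k=0  a_k=16  p_k/q_k = 16/1
…
k=2  a_k=1  p_k/q_k = 177/11
k=3  a_k=2  p_k/q_k = 515/32
k=4  a_k=3  p_k/q_k = 1722/107
…
k=6  a_k=3  p_k/q_k = 23931/1487
…
k=8  a_k=1  p_k/q_k = 79196/4921
k=9  a_k=10  p_k/q_k = 847225/52644
fundamental: x₁=847225, y₁=52644  (since 717790200625 − 259·2771390736 = 1)

847225 52644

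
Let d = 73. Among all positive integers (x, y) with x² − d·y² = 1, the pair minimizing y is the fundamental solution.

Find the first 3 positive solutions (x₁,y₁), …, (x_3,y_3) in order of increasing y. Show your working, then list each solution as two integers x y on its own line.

2281249 267000
10408194000001 1218186966000
47487364308614281249 5557975596000801000

d=73: √d = [8; 1,1,5,5,1,1,16] (ℓ=7, odd), read p_13/q_13
a_0=8:  p_0=8·1+0=8,  q_0=8·0+1=1
a_1=1:  p_1=1·8+1=9,  q_1=1·1+0=1
a_2=1:  p_2=1·9+8=17,  q_2=1·1+1=2
a_3=5:  p_3=5·17+9=94,  q_3=5·2+1=11
…
a_8=1:  p_8=1·17669+1068=18737,  q_8=1·2068+125=2193
…
a_10=5:  p_10=5·36406+18737=200767,  q_10=5·4261+2193=23498
a_11=5:  p_11=5·200767+36406=1040241,  q_11=5·23498+4261=121751
a_12=1:  p_12=1·1040241+200767=1241008,  q_12=1·121751+23498=145249
a_13=1:  p_13=1·1241008+1040241=2281249,  q_13=1·145249+121751=267000
(x₁, y₁) = (2281249, 267000);  2281249² − 73·267000² = 1 ✓
k=2:  x_2 = 2281249·2281249+73·267000·267000 = 10408194000001,  y_2 = 2281249·267000+267000·2281249 = 1218186966000
k=3:  x_3 = 2281249·10408194000001+73·267000·1218186966000 = 47487364308614281249,  y_3 = 2281249·1218186966000+267000·10408194000001 = 5557975596000801000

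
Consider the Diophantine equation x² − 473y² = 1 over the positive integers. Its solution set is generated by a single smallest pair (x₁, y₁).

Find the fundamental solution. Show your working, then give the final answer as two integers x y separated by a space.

√473 = [21; 1,2,1,42, …], period ℓ=4 (even) → k=3
k=0  a_k=21  p_k/q_k = 21/1
k=1  a_k=1  p_k/q_k = 22/1
k=2  a_k=2  p_k/q_k = 65/3
k=3  a_k=1  p_k/q_k = 87/4
fundamental: x₁=87, y₁=4  (since 7569 − 473·16 = 1)

87 4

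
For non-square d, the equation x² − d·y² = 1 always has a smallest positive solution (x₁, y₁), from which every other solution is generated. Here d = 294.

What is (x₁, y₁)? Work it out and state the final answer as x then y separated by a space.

4801 280

d=294: √d = [17; 6,1,4,1,6,34] (ℓ=6, even), read p_5/q_5
step 0: (17, 1)  from 17·(1,0) + (0,1)
step 1: (103, 6)  from 6·(17,1) + (1,0)
step 2: (120, 7)  from 1·(103,6) + (17,1)
step 3: (583, 34)  from 4·(120,7) + (103,6)
step 4: (703, 41)  from 1·(583,34) + (120,7)
step 5: (4801, 280)  from 6·(703,41) + (583,34)
→ (4801, 280).  Check: 4801²=23049601, 294·280²=23049600, difference 1.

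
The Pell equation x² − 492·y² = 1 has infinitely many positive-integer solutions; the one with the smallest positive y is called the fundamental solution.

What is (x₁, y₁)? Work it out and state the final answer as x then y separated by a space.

29767 1342

√492 = [22; 5,1,1,10,1,1,5,44, …], period ℓ=8 (even) → k=7
k=0  a_k=22  p_k/q_k = 22/1
…
k=2  a_k=1  p_k/q_k = 133/6
…
k=5  a_k=1  p_k/q_k = 2817/127
k=6  a_k=1  p_k/q_k = 5390/243
k=7  a_k=5  p_k/q_k = 29767/1342
→ (29767, 1342).  Check: 29767²=886074289, 492·1342²=886074288, difference 1.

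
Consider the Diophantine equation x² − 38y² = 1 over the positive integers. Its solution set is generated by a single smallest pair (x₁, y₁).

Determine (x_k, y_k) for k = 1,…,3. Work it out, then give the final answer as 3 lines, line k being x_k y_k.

√38 → a₀=6, period (6,12); ℓ=2 even so k=1
i=0: a=6 ⇒ p=6, q=1
i=1: a=6 ⇒ p=37, q=6
(x₁, y₁) = (37, 6);  37² − 38·6² = 1 ✓
n=2: (37,6)∘(37,6) = (37·37+38·6·6, 37·6+6·37) = (2737,444)
n=3: (2737,444)∘(37,6) = (37·2737+38·6·444, 37·444+6·2737) = (202501,32850)

37 6
2737 444
202501 32850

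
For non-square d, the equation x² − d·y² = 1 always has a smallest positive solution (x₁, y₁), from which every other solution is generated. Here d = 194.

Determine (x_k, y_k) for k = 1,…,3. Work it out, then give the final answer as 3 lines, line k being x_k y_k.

√194 = [13; 1,12,1,26, …], period ℓ=4 (even) → k=3
a_0=13:  p_0=13·1+0=13,  q_0=13·0+1=1
a_1=1:  p_1=1·13+1=14,  q_1=1·1+0=1
a_2=12:  p_2=12·14+13=181,  q_2=12·1+1=13
a_3=1:  p_3=1·181+14=195,  q_3=1·13+1=14
→ (195, 14).  Check: 195²=38025, 194·14²=38024, difference 1.
k=2:  x_2 = 195·195+194·14·14 = 76049,  y_2 = 195·14+14·195 = 5460
k=3:  x_3 = 195·76049+194·14·5460 = 29658915,  y_3 = 195·5460+14·76049 = 2129386

195 14
76049 5460
29658915 2129386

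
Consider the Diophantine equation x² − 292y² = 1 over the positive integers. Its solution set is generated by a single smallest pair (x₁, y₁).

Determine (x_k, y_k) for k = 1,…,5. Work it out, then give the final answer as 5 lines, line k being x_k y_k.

√292 = [17; 11,2,1,3,8,3,1,2,11,34, …], period ℓ=10 (even) → k=9
step 0: (17, 1)  from 17·(1,0) + (0,1)
…
step 2: (393, 23)  from 2·(188,11) + (17,1)
step 3: (581, 34)  from 1·(393,23) + (188,11)
…
step 5: (17669, 1034)  from 8·(2136,125) + (581,34)
step 6: (55143, 3227)  from 3·(17669,1034) + (2136,125)
step 7: (72812, 4261)  from 1·(55143,3227) + (17669,1034)
step 8: (200767, 11749)  from 2·(72812,4261) + (55143,3227)
step 9: (2281249, 133500)  from 11·(200767,11749) + (72812,4261)
fundamental: x₁=2281249, y₁=133500  (since 5204097000001 − 292·17822250000 = 1)
(x_2, y_2) = (2281249·2281249 + 292·133500·133500, 2281249·133500 + 133500·2281249) = (10408194000001, 609093483000)
(x_3, y_3) = (2281249·10408194000001 + 292·133500·609093483000, 2281249·609093483000 + 133500·10408194000001) = (47487364308614281249, 2778987798000400500)
(x_4, y_4) = (2281249·47487364308614281249 + 292·133500·2778987798000400500, 2281249·2778987798000400500 + 133500·47487364308614281249) = (216661004683313632776000001, 12679126270400622186966000)
(x_5, y_5) = (2281249·216661004683313632776000001 + 292·133500·12679126270400622186966000, 2281249·12679126270400622186966000 + 133500·216661004683313632776000001) = (988515400545561595548925838281249, 57848488250447518938990000667500)

2281249 133500
10408194000001 609093483000
47487364308614281249 2778987798000400500
216661004683313632776000001 12679126270400622186966000
988515400545561595548925838281249 57848488250447518938990000667500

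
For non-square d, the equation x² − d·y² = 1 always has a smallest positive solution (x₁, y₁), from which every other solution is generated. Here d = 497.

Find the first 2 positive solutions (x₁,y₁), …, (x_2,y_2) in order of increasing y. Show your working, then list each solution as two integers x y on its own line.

√497 = [22; 3,2,2,5,6,5,2,2,3,44, …], period ℓ=10 (even) → k=9
a_0=22:  p_0=22·1+0=22,  q_0=22·0+1=1
…
a_2=2:  p_2=2·67+22=156,  q_2=2·3+1=7
…
a_8=2:  p_8=2·143637+65476=352750,  q_8=2·6443+2937=15823
a_9=3:  p_9=3·352750+143637=1201887,  q_9=3·15823+6443=53912
→ (1201887, 53912).  Check: 1201887²=1444532360769, 497·53912²=1444532360768, difference 1.
n=2: (1201887,53912)∘(1201887,53912) = (1201887·1201887+497·53912·53912, 1201887·53912+53912·1201887) = (2889064721537,129592263888)

1201887 53912
2889064721537 129592263888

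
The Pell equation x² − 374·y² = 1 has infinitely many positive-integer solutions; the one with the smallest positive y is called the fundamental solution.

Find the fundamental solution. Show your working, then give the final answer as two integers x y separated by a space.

√374 = [19; 2,1,18,1,2,38, …], period ℓ=6 (even) → k=5
a_0=19:  p_0=19·1+0=19,  q_0=19·0+1=1
…
a_4=1:  p_4=1·1083+58=1141,  q_4=1·56+3=59
a_5=2:  p_5=2·1141+1083=3365,  q_5=2·59+56=174
(x₁, y₁) = (3365, 174);  3365² − 374·174² = 1 ✓

3365 174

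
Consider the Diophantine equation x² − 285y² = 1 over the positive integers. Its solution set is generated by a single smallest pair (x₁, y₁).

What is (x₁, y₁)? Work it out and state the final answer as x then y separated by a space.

[16; 1,7,2,7,1,32] for √285; ℓ=6 ⇒ convergent index 5
k=0  a_k=16  p_k/q_k = 16/1
k=1  a_k=1  p_k/q_k = 17/1
k=2  a_k=7  p_k/q_k = 135/8
k=3  a_k=2  p_k/q_k = 287/17
k=4  a_k=7  p_k/q_k = 2144/127
k=5  a_k=1  p_k/q_k = 2431/144
→ (2431, 144).  Check: 2431²=5909761, 285·144²=5909760, difference 1.

2431 144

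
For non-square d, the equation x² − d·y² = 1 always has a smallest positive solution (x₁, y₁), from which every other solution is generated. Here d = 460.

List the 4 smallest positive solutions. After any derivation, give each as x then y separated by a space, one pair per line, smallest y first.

[21; 2,4,3,1,2,10,2,1,3,4,2,42] for √460; ℓ=12 ⇒ convergent index 11
i=0: a=21 ⇒ p=21, q=1
…
i=2: a=4 ⇒ p=193, q=9
i=3: a=3 ⇒ p=622, q=29
…
i=6: a=10 ⇒ p=23335, q=1088
…
i=10: a=4 ⇒ p=1135029, q=52921
i=11: a=2 ⇒ p=2535751, q=118230
(x₁, y₁) = (2535751, 118230);  2535751² − 460·118230² = 1 ✓
(2535751+118230√460)^2 = 12860066268001 + 599603681460√460
(2535751+118230√460)^3 = 65219851798297071751 + 3040891269731634690√460
(2535751+118230√460)^4 = 330762608834754335913072001 + 15421886156225925189922920√460

2535751 118230
12860066268001 599603681460
65219851798297071751 3040891269731634690
330762608834754335913072001 15421886156225925189922920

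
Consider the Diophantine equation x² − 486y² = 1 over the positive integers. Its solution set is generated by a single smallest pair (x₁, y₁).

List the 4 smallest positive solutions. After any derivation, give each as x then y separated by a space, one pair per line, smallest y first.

485 22
470449 21340
456335045 20699778
442644523201 20078763320

[22; 22,44] for √486; ℓ=2 ⇒ convergent index 1
step 0: (22, 1)  from 22·(1,0) + (0,1)
step 1: (485, 22)  from 22·(22,1) + (1,0)
(x₁, y₁) = (485, 22);  485² − 486·22² = 1 ✓
(x_2, y_2) = (485·485 + 486·22·22, 485·22 + 22·485) = (470449, 21340)
(x_3, y_3) = (485·470449 + 486·22·21340, 485·21340 + 22·470449) = (456335045, 20699778)
(x_4, y_4) = (485·456335045 + 486·22·20699778, 485·20699778 + 22·456335045) = (442644523201, 20078763320)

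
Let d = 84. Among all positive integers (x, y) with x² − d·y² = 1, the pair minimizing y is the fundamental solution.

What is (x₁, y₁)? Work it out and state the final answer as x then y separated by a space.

55 6

√84 = [9; 6,18, …], period ℓ=2 (even) → k=1
k=0  a_k=9  p_k/q_k = 9/1
k=1  a_k=6  p_k/q_k = 55/6
fundamental: x₁=55, y₁=6  (since 3025 − 84·36 = 1)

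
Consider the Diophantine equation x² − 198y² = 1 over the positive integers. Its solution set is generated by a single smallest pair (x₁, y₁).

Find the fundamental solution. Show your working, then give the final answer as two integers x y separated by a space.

√198 → a₀=14, period (14,28); ℓ=2 even so k=1
i=0: a=14 ⇒ p=14, q=1
i=1: a=14 ⇒ p=197, q=14
→ (197, 14).  Check: 197²=38809, 198·14²=38808, difference 1.

197 14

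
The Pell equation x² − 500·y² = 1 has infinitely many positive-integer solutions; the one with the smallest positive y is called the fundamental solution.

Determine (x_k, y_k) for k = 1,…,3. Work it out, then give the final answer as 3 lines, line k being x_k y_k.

930249 41602
1730726404001 77400437796
3220013013190122249 144003359718540806

√500 = [22; 2,1,3,2,1,…,1,2,44, …], period ℓ=14 (even) → k=13
a_0=22:  p_0=22·1+0=22,  q_0=22·0+1=1
a_1=2:  p_1=2·22+1=45,  q_1=2·1+0=2
a_2=1:  p_2=1·45+22=67,  q_2=1·2+1=3
a_3=3:  p_3=3·67+45=246,  q_3=3·3+2=11
a_4=2:  p_4=2·246+67=559,  q_4=2·11+3=25
a_5=1:  p_5=1·559+246=805,  q_5=1·25+11=36
…
a_8=1:  p_8=1·14445+1364=15809,  q_8=1·646+61=707
a_9=1:  p_9=1·15809+14445=30254,  q_9=1·707+646=1353
…
a_12=1:  p_12=1·259205+76317=335522,  q_12=1·11592+3413=15005
a_13=2:  p_13=2·335522+259205=930249,  q_13=2·15005+11592=41602
→ (930249, 41602).  Check: 930249²=865363202001, 500·41602²=865363202000, difference 1.
(x_2, y_2) = (930249·930249 + 500·41602·41602, 930249·41602 + 41602·930249) = (1730726404001, 77400437796)
(x_3, y_3) = (930249·1730726404001 + 500·41602·77400437796, 930249·77400437796 + 41602·1730726404001) = (3220013013190122249, 144003359718540806)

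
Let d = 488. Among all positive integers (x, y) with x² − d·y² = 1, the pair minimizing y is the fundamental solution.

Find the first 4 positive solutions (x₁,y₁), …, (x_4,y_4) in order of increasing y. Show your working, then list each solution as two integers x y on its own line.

√488 → a₀=22, period (11,44); ℓ=2 even so k=1
k=0  a_k=22  p_k/q_k = 22/1
k=1  a_k=11  p_k/q_k = 243/11
→ (243, 11).  Check: 243²=59049, 488·11²=59048, difference 1.
(x_2, y_2) = (243·243 + 488·11·11, 243·11 + 11·243) = (118097, 5346)
(x_3, y_3) = (243·118097 + 488·11·5346, 243·5346 + 11·118097) = (57394899, 2598145)
(x_4, y_4) = (243·57394899 + 488·11·2598145, 243·2598145 + 11·57394899) = (27893802817, 1262693124)

243 11
118097 5346
57394899 2598145
27893802817 1262693124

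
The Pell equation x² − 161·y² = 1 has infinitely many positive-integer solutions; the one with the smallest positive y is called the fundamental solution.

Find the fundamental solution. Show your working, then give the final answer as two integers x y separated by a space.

11775 928

d=161: √d = [12; 1,2,4,1,2,1,4,2,1,24] (ℓ=10, even), read p_9/q_9
step 0: (12, 1)  from 12·(1,0) + (0,1)
step 1: (13, 1)  from 1·(12,1) + (1,0)
step 2: (38, 3)  from 2·(13,1) + (12,1)
step 3: (165, 13)  from 4·(38,3) + (13,1)
step 4: (203, 16)  from 1·(165,13) + (38,3)
step 5: (571, 45)  from 2·(203,16) + (165,13)
…
step 7: (3667, 289)  from 4·(774,61) + (571,45)
step 8: (8108, 639)  from 2·(3667,289) + (774,61)
step 9: (11775, 928)  from 1·(8108,639) + (3667,289)
fundamental: x₁=11775, y₁=928  (since 138650625 − 161·861184 = 1)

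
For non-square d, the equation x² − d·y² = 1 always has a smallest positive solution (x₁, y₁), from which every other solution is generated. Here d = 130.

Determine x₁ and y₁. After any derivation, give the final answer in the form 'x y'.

6499 570

√130 → a₀=11, period (2,2,22); ℓ=3 odd so k=5
k=0  a_k=11  p_k/q_k = 11/1
…
k=2  a_k=2  p_k/q_k = 57/5
…
k=4  a_k=2  p_k/q_k = 2611/229
k=5  a_k=2  p_k/q_k = 6499/570
→ (6499, 570).  Check: 6499²=42237001, 130·570²=42237000, difference 1.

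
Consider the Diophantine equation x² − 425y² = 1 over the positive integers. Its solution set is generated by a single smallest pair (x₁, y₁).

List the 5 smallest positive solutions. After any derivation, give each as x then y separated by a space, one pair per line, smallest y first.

143649 6968
41270070401 2001892464
11856808685922849 575139701115304
3406437421806992601601 165236485849022716128
978662658398448551768841249 47472111910877388597026840

d=425: √d = [20; 1,1,1,1,1,1,40] (ℓ=7, odd), read p_13/q_13
step 0: (20, 1)  from 20·(1,0) + (0,1)
step 1: (21, 1)  from 1·(20,1) + (1,0)
step 2: (41, 2)  from 1·(21,1) + (20,1)
…
step 5: (165, 8)  from 1·(103,5) + (62,3)
…
step 7: (10885, 528)  from 40·(268,13) + (165,8)
…
step 9: (22038, 1069)  from 1·(11153,541) + (10885,528)
step 10: (33191, 1610)  from 1·(22038,1069) + (11153,541)
…
step 12: (88420, 4289)  from 1·(55229,2679) + (33191,1610)
step 13: (143649, 6968)  from 1·(88420,4289) + (55229,2679)
→ (143649, 6968).  Check: 143649²=20635035201, 425·6968²=20635035200, difference 1.
(x_2, y_2) = (143649·143649 + 425·6968·6968, 143649·6968 + 6968·143649) = (41270070401, 2001892464)
(x_3, y_3) = (143649·41270070401 + 425·6968·2001892464, 143649·2001892464 + 6968·41270070401) = (11856808685922849, 575139701115304)
(x_4, y_4) = (143649·11856808685922849 + 425·6968·575139701115304, 143649·575139701115304 + 6968·11856808685922849) = (3406437421806992601601, 165236485849022716128)
(x_5, y_5) = (143649·3406437421806992601601 + 425·6968·165236485849022716128, 143649·165236485849022716128 + 6968·3406437421806992601601) = (978662658398448551768841249, 47472111910877388597026840)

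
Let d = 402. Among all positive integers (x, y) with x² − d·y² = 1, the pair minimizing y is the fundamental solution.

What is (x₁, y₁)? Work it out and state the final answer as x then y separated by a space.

401 20

√402 = [20; 20,40, …], period ℓ=2 (even) → k=1
i=0: a=20 ⇒ p=20, q=1
i=1: a=20 ⇒ p=401, q=20
→ (401, 20).  Check: 401²=160801, 402·20²=160800, difference 1.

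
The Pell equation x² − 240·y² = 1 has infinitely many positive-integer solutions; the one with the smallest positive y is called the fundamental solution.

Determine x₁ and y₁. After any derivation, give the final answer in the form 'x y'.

31 2

d=240: √d = [15; 2,30] (ℓ=2, even), read p_1/q_1
k=0  a_k=15  p_k/q_k = 15/1
k=1  a_k=2  p_k/q_k = 31/2
(x₁, y₁) = (31, 2);  31² − 240·2² = 1 ✓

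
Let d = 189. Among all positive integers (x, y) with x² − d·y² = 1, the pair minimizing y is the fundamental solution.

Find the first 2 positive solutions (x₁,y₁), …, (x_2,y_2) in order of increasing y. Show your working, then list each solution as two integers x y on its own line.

√189 = [13; 1,2,1,26, …], period ℓ=4 (even) → k=3
step 0: (13, 1)  from 13·(1,0) + (0,1)
step 1: (14, 1)  from 1·(13,1) + (1,0)
step 2: (41, 3)  from 2·(14,1) + (13,1)
step 3: (55, 4)  from 1·(41,3) + (14,1)
→ (55, 4).  Check: 55²=3025, 189·4²=3024, difference 1.
(x_2, y_2) = (55·55 + 189·4·4, 55·4 + 4·55) = (6049, 440)

55 4
6049 440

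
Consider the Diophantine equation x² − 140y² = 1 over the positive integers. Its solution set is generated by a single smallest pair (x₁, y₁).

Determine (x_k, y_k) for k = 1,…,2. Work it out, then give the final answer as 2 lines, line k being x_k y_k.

√140 → a₀=11, period (1,4,1,22); ℓ=4 even so k=3
k=0  a_k=11  p_k/q_k = 11/1
k=1  a_k=1  p_k/q_k = 12/1
k=2  a_k=4  p_k/q_k = 59/5
k=3  a_k=1  p_k/q_k = 71/6
→ (71, 6).  Check: 71²=5041, 140·6²=5040, difference 1.
n=2: (71,6)∘(71,6) = (71·71+140·6·6, 71·6+6·71) = (10081,852)

71 6
10081 852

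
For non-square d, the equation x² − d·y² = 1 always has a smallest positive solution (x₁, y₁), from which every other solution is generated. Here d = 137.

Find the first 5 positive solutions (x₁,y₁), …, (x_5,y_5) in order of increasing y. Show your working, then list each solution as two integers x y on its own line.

6083073 519712
74007554246657 6322892069952
900386710067742990849 76925228065277725280
10954236171143757109591351297 935883555725460013412300928
133270836576615035597116312473600513 11386095977955005515107946008258208

√137 = [11; 1,2,2,1,1,2,2,1,22, …], period ℓ=9 (odd) → k=17
k=0  a_k=11  p_k/q_k = 11/1
k=1  a_k=1  p_k/q_k = 12/1
…
k=3  a_k=2  p_k/q_k = 82/7
k=4  a_k=1  p_k/q_k = 117/10
k=5  a_k=1  p_k/q_k = 199/17
…
k=7  a_k=2  p_k/q_k = 1229/105
k=8  a_k=1  p_k/q_k = 1744/149
k=9  a_k=22  p_k/q_k = 39597/3383
k=10  a_k=1  p_k/q_k = 41341/3532
k=11  a_k=2  p_k/q_k = 122279/10447
k=12  a_k=2  p_k/q_k = 285899/24426
k=13  a_k=1  p_k/q_k = 408178/34873
k=14  a_k=1  p_k/q_k = 694077/59299
k=15  a_k=2  p_k/q_k = 1796332/153471
k=16  a_k=2  p_k/q_k = 4286741/366241
k=17  a_k=1  p_k/q_k = 6083073/519712
fundamental: x₁=6083073, y₁=519712  (since 37003777123329 − 137·270100562944 = 1)
(x_2, y_2) = (6083073·6083073 + 137·519712·519712, 6083073·519712 + 519712·6083073) = (74007554246657, 6322892069952)
(x_3, y_3) = (6083073·74007554246657 + 137·519712·6322892069952, 6083073·6322892069952 + 519712·74007554246657) = (900386710067742990849, 76925228065277725280)
(x_4, y_4) = (6083073·900386710067742990849 + 137·519712·76925228065277725280, 6083073·76925228065277725280 + 519712·900386710067742990849) = (10954236171143757109591351297, 935883555725460013412300928)
(x_5, y_5) = (6083073·10954236171143757109591351297 + 137·519712·935883555725460013412300928, 6083073·935883555725460013412300928 + 519712·10954236171143757109591351297) = (133270836576615035597116312473600513, 11386095977955005515107946008258208)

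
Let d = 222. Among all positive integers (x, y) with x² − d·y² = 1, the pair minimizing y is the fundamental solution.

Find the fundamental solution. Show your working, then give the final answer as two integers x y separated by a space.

√222 → a₀=14, period (1,8,1,28); ℓ=4 even so k=3
k=0  a_k=14  p_k/q_k = 14/1
…
k=2  a_k=8  p_k/q_k = 134/9
k=3  a_k=1  p_k/q_k = 149/10
(x₁, y₁) = (149, 10);  149² − 222·10² = 1 ✓

149 10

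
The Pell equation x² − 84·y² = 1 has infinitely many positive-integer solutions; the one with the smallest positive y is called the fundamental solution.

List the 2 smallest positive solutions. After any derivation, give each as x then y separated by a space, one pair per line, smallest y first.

55 6
6049 660

d=84: √d = [9; 6,18] (ℓ=2, even), read p_1/q_1
k=0  a_k=9  p_k/q_k = 9/1
k=1  a_k=6  p_k/q_k = 55/6
fundamental: x₁=55, y₁=6  (since 3025 − 84·36 = 1)
(x_2, y_2) = (55·55 + 84·6·6, 55·6 + 6·55) = (6049, 660)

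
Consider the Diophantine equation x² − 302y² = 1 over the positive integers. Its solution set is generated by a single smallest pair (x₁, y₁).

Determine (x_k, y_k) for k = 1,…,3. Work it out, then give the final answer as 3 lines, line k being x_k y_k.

d=302: √d = [17; 2,1,1,1,4,…,1,2,34] (ℓ=16, even), read p_15/q_15
step 0: (17, 1)  from 17·(1,0) + (0,1)
step 1: (35, 2)  from 2·(17,1) + (1,0)
step 2: (52, 3)  from 1·(35,2) + (17,1)
…
step 4: (139, 8)  from 1·(87,5) + (52,3)
…
step 7: (2068, 119)  from 1·(1425,82) + (643,37)
step 8: (34513, 1986)  from 16·(2068,119) + (1425,82)
…
step 10: (107675, 6196)  from 2·(36581,2105) + (34513,1986)
…
step 12: (574956, 33085)  from 1·(467281,26889) + (107675,6196)
step 13: (1042237, 59974)  from 1·(574956,33085) + (467281,26889)
step 14: (1617193, 93059)  from 1·(1042237,59974) + (574956,33085)
step 15: (4276623, 246092)  from 2·(1617193,93059) + (1042237,59974)
fundamental: x₁=4276623, y₁=246092  (since 18289504284129 − 302·60561272464 = 1)
(4276623+246092√302)^2 = 36579008568257 + 2104885414632√302
(4276623+246092√302)^3 = 312869258720405635599 + 18003602753159249380√302

4276623 246092
36579008568257 2104885414632
312869258720405635599 18003602753159249380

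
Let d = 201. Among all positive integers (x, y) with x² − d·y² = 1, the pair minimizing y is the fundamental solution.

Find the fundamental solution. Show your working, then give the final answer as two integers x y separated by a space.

515095 36332

√201 → a₀=14, period (5,1,1,1,2,…,1,5,28); ℓ=14 even so k=13
step 0: (14, 1)  from 14·(1,0) + (0,1)
step 1: (71, 5)  from 5·(14,1) + (1,0)
step 2: (85, 6)  from 1·(71,5) + (14,1)
…
step 4: (241, 17)  from 1·(156,11) + (85,6)
step 5: (638, 45)  from 2·(241,17) + (156,11)
step 6: (879, 62)  from 1·(638,45) + (241,17)
step 7: (7670, 541)  from 8·(879,62) + (638,45)
step 8: (8549, 603)  from 1·(7670,541) + (879,62)
step 9: (24768, 1747)  from 2·(8549,603) + (7670,541)
…
step 11: (58085, 4097)  from 1·(33317,2350) + (24768,1747)
step 12: (91402, 6447)  from 1·(58085,4097) + (33317,2350)
step 13: (515095, 36332)  from 5·(91402,6447) + (58085,4097)
→ (515095, 36332).  Check: 515095²=265322859025, 201·36332²=265322859024, difference 1.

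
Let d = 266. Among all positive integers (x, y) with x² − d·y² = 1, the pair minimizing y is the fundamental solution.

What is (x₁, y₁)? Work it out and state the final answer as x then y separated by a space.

√266 = [16; 3,4,3,32, …], period ℓ=4 (even) → k=3
step 0: (16, 1)  from 16·(1,0) + (0,1)
step 1: (49, 3)  from 3·(16,1) + (1,0)
step 2: (212, 13)  from 4·(49,3) + (16,1)
step 3: (685, 42)  from 3·(212,13) + (49,3)
fundamental: x₁=685, y₁=42  (since 469225 − 266·1764 = 1)

685 42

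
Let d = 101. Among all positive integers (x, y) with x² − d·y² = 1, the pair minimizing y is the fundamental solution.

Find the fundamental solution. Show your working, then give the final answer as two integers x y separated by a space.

201 20

√101 = [10; 20, …], period ℓ=1 (odd) → k=1
k=0  a_k=10  p_k/q_k = 10/1
k=1  a_k=20  p_k/q_k = 201/20
fundamental: x₁=201, y₁=20  (since 40401 − 101·400 = 1)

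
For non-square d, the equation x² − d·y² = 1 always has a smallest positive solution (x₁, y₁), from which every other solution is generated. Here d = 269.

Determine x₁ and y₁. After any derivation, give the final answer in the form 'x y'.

√269 → a₀=16, period (2,2,32); ℓ=3 odd so k=5
a_0=16:  p_0=16·1+0=16,  q_0=16·0+1=1
a_1=2:  p_1=2·16+1=33,  q_1=2·1+0=2
a_2=2:  p_2=2·33+16=82,  q_2=2·2+1=5
a_3=32:  p_3=32·82+33=2657,  q_3=32·5+2=162
a_4=2:  p_4=2·2657+82=5396,  q_4=2·162+5=329
a_5=2:  p_5=2·5396+2657=13449,  q_5=2·329+162=820
(x₁, y₁) = (13449, 820);  13449² − 269·820² = 1 ✓

13449 820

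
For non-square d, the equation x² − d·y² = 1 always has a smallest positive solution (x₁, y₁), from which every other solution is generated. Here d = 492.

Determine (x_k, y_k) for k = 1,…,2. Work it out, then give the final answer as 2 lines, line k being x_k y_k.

√492 → a₀=22, period (5,1,1,10,1,1,5,44); ℓ=8 even so k=7
a_0=22:  p_0=22·1+0=22,  q_0=22·0+1=1
…
a_4=10:  p_4=10·244+133=2573,  q_4=10·11+6=116
a_5=1:  p_5=1·2573+244=2817,  q_5=1·116+11=127
a_6=1:  p_6=1·2817+2573=5390,  q_6=1·127+116=243
a_7=5:  p_7=5·5390+2817=29767,  q_7=5·243+127=1342
(x₁, y₁) = (29767, 1342);  29767² − 492·1342² = 1 ✓
(x_2, y_2) = (29767·29767 + 492·1342·1342, 29767·1342 + 1342·29767) = (1772148577, 79894628)

29767 1342
1772148577 79894628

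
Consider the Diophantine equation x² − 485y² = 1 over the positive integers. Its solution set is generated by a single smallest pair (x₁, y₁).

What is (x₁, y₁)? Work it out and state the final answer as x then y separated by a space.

√485 = [22; 44, …], period ℓ=1 (odd) → k=1
step 0: (22, 1)  from 22·(1,0) + (0,1)
step 1: (969, 44)  from 44·(22,1) + (1,0)
(x₁, y₁) = (969, 44);  969² − 485·44² = 1 ✓

969 44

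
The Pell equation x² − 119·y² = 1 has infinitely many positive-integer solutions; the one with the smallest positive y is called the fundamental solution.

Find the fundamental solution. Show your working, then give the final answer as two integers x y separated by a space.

120 11

√119 → a₀=10, period (1,9,1,20); ℓ=4 even so k=3
a_0=10:  p_0=10·1+0=10,  q_0=10·0+1=1
…
a_2=9:  p_2=9·11+10=109,  q_2=9·1+1=10
a_3=1:  p_3=1·109+11=120,  q_3=1·10+1=11
→ (120, 11).  Check: 120²=14400, 119·11²=14399, difference 1.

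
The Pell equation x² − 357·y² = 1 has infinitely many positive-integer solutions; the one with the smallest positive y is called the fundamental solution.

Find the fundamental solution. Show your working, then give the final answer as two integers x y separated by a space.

√357 = [18; 1,8,2,8,1,36, …], period ℓ=6 (even) → k=5
k=0  a_k=18  p_k/q_k = 18/1
k=1  a_k=1  p_k/q_k = 19/1
k=2  a_k=8  p_k/q_k = 170/9
k=3  a_k=2  p_k/q_k = 359/19
k=4  a_k=8  p_k/q_k = 3042/161
k=5  a_k=1  p_k/q_k = 3401/180
→ (3401, 180).  Check: 3401²=11566801, 357·180²=11566800, difference 1.

3401 180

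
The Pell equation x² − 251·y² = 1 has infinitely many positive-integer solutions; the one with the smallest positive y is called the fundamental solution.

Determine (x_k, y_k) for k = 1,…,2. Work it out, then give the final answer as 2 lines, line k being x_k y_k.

[15; 1,5,2,1,2,…,5,1,30] for √251; ℓ=14 ⇒ convergent index 13
a_0=15:  p_0=15·1+0=15,  q_0=15·0+1=1
a_1=1:  p_1=1·15+1=16,  q_1=1·1+0=1
a_2=5:  p_2=5·16+15=95,  q_2=5·1+1=6
a_3=2:  p_3=2·95+16=206,  q_3=2·6+1=13
…
a_6=2:  p_6=2·808+301=1917,  q_6=2·51+19=121
…
a_8=2:  p_8=2·29563+1917=61043,  q_8=2·1866+121=3853
a_9=2:  p_9=2·61043+29563=151649,  q_9=2·3853+1866=9572
a_10=1:  p_10=1·151649+61043=212692,  q_10=1·9572+3853=13425
…
a_12=5:  p_12=5·577033+212692=3097857,  q_12=5·36422+13425=195535
a_13=1:  p_13=1·3097857+577033=3674890,  q_13=1·195535+36422=231957
(x₁, y₁) = (3674890, 231957);  3674890² − 251·231957² = 1 ✓
(3674890+231957√251)^2 = 27009633024199 + 1704832919460√251

3674890 231957
27009633024199 1704832919460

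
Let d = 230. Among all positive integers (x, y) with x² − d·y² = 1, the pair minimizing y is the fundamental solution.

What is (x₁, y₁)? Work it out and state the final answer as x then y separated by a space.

√230 = [15; 6,30, …], period ℓ=2 (even) → k=1
k=0  a_k=15  p_k/q_k = 15/1
k=1  a_k=6  p_k/q_k = 91/6
(x₁, y₁) = (91, 6);  91² − 230·6² = 1 ✓

91 6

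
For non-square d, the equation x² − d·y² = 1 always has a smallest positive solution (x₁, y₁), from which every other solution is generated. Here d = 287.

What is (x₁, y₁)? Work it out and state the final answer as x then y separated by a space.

√287 → a₀=16, period (1,15,1,32); ℓ=4 even so k=3
step 0: (16, 1)  from 16·(1,0) + (0,1)
step 1: (17, 1)  from 1·(16,1) + (1,0)
step 2: (271, 16)  from 15·(17,1) + (16,1)
step 3: (288, 17)  from 1·(271,16) + (17,1)
fundamental: x₁=288, y₁=17  (since 82944 − 287·289 = 1)

288 17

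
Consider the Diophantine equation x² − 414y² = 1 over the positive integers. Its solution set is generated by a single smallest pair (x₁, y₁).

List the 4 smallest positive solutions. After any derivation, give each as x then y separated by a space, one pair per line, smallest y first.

√414 = [20; 2,1,7,2,7,1,2,40, …], period ℓ=8 (even) → k=7
i=0: a=20 ⇒ p=20, q=1
…
i=3: a=7 ⇒ p=468, q=23
…
i=6: a=1 ⇒ p=8444, q=415
i=7: a=2 ⇒ p=24335, q=1196
→ (24335, 1196).  Check: 24335²=592192225, 414·1196²=592192224, difference 1.
k=2:  x_2 = 24335·24335+414·1196·1196 = 1184384449,  y_2 = 24335·1196+1196·24335 = 58209320
k=3:  x_3 = 24335·1184384449+414·1196·58209320 = 57643991108495,  y_3 = 24335·58209320+1196·1184384449 = 2833047603204
k=4:  x_4 = 24335·57643991108495+414·1196·2833047603204 = 2805533046066067201,  y_4 = 24335·2833047603204+1196·57643991108495 = 137884426789729360

24335 1196
1184384449 58209320
57643991108495 2833047603204
2805533046066067201 137884426789729360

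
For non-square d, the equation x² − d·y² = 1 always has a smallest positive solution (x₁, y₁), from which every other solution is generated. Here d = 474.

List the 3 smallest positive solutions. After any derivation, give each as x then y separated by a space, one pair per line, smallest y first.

[21; 1,3,2,1,1,…,3,1,42] for √474; ℓ=14 ⇒ convergent index 13
i=0: a=21 ⇒ p=21, q=1
…
i=2: a=3 ⇒ p=87, q=4
i=3: a=2 ⇒ p=196, q=9
…
i=5: a=1 ⇒ p=479, q=22
i=6: a=1 ⇒ p=762, q=35
i=7: a=6 ⇒ p=5051, q=232
…
i=9: a=1 ⇒ p=10864, q=499
…
i=12: a=3 ⇒ p=149331, q=6859
i=13: a=1 ⇒ p=193549, q=8890
fundamental: x₁=193549, y₁=8890  (since 37461215401 − 474·79032100 = 1)
k=2:  x_2 = 193549·193549+474·8890·8890 = 74922430801,  y_2 = 193549·8890+8890·193549 = 3441301220
k=3:  x_3 = 193549·74922430801+474·8890·3441301220 = 29002323118011949,  y_3 = 193549·3441301220+8890·74922430801 = 1332120819650670

193549 8890
74922430801 3441301220
29002323118011949 1332120819650670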